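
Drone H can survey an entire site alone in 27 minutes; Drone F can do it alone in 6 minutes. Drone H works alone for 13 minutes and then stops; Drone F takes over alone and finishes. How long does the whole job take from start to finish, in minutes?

In 13 minutes Drone H does 13/27 of the job, leaving 14/27.
Drone F works at 1/6 per minute, so finishing takes 14/27 ÷ 1/6 = 28/9 minutes.
Total time = 13 + 28/9 = 145/9 minutes.

145/9 minutes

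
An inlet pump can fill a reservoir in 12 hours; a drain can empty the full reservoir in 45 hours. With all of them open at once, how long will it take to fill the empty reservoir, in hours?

180/11 hours

Net rate = 1/12 − 1/45 = (15 − 4)/180 = 11/180 per hour.
Filling time = 1 ÷ (11/180) = 180/11 hours.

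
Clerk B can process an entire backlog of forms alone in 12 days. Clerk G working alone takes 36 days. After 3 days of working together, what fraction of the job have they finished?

1/3

Combined rate: 1/12 + 1/36 = (3 + 1)/36 = 4/36 = 1/9 per day.
In 3 days they complete 3·1/9 = 1/3 of the job.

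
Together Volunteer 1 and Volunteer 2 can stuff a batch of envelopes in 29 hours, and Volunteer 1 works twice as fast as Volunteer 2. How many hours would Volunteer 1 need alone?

Let Volunteer 2's rate be r; then Volunteer 1's rate is 2r, so together (2 + 1)r = 3r = 1/29.
Thus r = 1/87 per hour.
Volunteer 2 alone: 87 hours; Volunteer 1 alone: 87/2 hours.

87/2 hours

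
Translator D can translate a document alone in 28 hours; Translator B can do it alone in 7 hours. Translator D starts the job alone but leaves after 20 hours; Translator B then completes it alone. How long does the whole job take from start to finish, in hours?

22 hours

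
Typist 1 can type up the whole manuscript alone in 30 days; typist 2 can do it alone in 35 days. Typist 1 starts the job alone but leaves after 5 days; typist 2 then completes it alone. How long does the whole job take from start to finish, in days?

In 5 days typist 1 does 5/30 = 1/6 of the job, leaving 5/6.
Typist 2 works at 1/35 per day, so finishing takes 5/6 ÷ 1/35 = 175/6 days.
Total time = 5 + 175/6 = 205/6 days.

205/6 days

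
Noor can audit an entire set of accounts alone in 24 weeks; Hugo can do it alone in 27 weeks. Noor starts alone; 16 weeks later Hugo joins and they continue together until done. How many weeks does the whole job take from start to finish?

In 16 weeks Noor does 16/24 = 2/3 of the job, leaving 1/3.
Noor and Hugo together work at 17/216 per week, so finishing takes 1/3 ÷ 17/216 = 72/17 weeks.
Total time = 16 + 72/17 = 344/17 weeks.

344/17 weeks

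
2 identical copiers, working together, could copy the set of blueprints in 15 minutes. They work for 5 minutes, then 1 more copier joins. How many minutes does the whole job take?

35/3 minutes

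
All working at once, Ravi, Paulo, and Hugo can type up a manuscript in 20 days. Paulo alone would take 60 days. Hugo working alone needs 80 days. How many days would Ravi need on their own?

48 days

Combined rate is 1/20 per day.
Known contribution: 1/60 + 1/80 = (4 + 3)/240 = 7/240 per day.
So Ravi's rate is 1/20 − 7/240 = 1/48, meaning 48 days alone.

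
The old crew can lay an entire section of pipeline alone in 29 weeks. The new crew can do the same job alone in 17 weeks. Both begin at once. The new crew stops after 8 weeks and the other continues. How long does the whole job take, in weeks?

261/17 weeks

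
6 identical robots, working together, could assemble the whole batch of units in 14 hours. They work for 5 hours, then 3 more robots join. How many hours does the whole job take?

11 hours

One robot does 1/84 of the job per hour.
After 5 hours with 6 robots, 5/14 is done (9/14 left).
With 9 robots the rate is 9/84 = 3/28, so the rest takes 9/14 ÷ 3/28 = 6 hours.
Total = 5 + 6 = 11 hours.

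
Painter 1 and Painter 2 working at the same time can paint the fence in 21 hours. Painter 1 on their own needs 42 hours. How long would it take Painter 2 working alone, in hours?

42 hours

Combined rate is 1/21 per hour.
Known contribution: 1/42 per hour.
So Painter 2's rate is 1/21 − 1/42 = 1/42, meaning 42 hours alone.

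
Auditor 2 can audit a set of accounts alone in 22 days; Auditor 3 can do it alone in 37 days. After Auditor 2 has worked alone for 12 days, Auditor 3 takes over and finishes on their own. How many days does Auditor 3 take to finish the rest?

In 12 days Auditor 2 does 12/22 = 6/11 of the job, leaving 5/11.
Auditor 3 works at 1/37 per day, so finishing takes 5/11 ÷ 1/37 = 185/11 days.

185/11 days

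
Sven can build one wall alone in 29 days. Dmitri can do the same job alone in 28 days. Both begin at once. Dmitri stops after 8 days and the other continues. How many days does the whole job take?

145/7 days

In the first 8 days the combined rate is 57/812, so 114/203 of the job is done, leaving 89/203.
After Dmitri leaves the rate is 1/29 per day; the remaining 89/203 takes 89/7 days.
Total = 8 + 89/7 = 145/7 days.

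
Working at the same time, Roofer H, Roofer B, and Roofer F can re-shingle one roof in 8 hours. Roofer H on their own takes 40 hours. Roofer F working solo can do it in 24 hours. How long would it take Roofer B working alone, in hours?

Combined rate is 1/8 per hour.
Known contribution: 1/40 + 1/24 = (3 + 5)/120 = 8/120 = 1/15 per hour.
So Roofer B's rate is 1/8 − 1/15 = 7/120, meaning 120/7 hours alone.

120/7 hours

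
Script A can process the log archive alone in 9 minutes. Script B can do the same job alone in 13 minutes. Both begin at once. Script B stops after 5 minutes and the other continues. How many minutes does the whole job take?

72/13 minutes

In the first 5 minutes the combined rate is 22/117, so 110/117 of the job is done, leaving 7/117.
After script B leaves the rate is 1/9 per minute; the remaining 7/117 takes 7/13 minutes.
Total = 5 + 7/13 = 72/13 minutes.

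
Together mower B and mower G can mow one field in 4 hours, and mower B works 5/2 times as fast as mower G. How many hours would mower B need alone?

28/5 hours

Let mower G's rate be r; then mower B's rate is (5/2)r, so together (5/2 + 1)r = (7/2)r = 1/4.
Thus r = 1/14 per hour.
Mower G alone: 14 hours; mower B alone: 28/5 hours.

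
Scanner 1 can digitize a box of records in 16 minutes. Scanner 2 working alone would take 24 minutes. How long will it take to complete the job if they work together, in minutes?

Combined rate: 1/16 + 1/24 = (3 + 2)/48 = 5/48 per minute.
Time = 1 ÷ (5/48) = 48/5 minutes.

48/5 minutes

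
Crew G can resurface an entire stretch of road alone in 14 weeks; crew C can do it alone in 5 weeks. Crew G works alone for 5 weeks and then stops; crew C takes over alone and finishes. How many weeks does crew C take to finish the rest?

45/14 weeks

In 5 weeks crew G does 5/14 of the job, leaving 9/14.
Crew C works at 1/5 per week, so finishing takes 9/14 ÷ 1/5 = 45/14 weeks.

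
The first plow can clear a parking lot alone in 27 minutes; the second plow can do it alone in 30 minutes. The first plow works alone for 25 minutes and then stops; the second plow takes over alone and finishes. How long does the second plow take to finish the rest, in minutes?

20/9 minutes

In 25 minutes the first plow does 25/27 of the job, leaving 2/27.
The second plow works at 1/30 per minute, so finishing takes 2/27 ÷ 1/30 = 20/9 minutes.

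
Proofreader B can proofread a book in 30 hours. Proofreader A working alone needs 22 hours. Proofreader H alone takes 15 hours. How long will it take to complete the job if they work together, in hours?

Combined rate: 1/30 + 1/22 + 1/15 = (11 + 15 + 22)/330 = 48/330 = 8/55 per hour.
Time = 1 ÷ (8/55) = 55/8 hours.

55/8 hours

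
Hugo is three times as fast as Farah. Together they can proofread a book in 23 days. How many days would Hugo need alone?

92/3 days

Let Farah's rate be r; then Hugo's rate is 3r, so together (3 + 1)r = 4r = 1/23.
Thus r = 1/92 per day.
Farah alone: 92 days; Hugo alone: 92/3 days.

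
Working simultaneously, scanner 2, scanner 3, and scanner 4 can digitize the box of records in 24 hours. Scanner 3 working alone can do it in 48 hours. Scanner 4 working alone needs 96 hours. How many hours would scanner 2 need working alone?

Combined rate is 1/24 per hour.
Known contribution: 1/48 + 1/96 = (2 + 1)/96 = 3/96 = 1/32 per hour.
So scanner 2's rate is 1/24 − 1/32 = 1/96, meaning 96 hours alone.

96 hours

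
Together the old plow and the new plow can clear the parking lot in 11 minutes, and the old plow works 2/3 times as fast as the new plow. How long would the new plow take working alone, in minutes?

55/3 minutes

Let the new plow's rate be r; then the old plow's rate is (2/3)r, so together (2/3 + 1)r = (5/3)r = 1/11.
Thus r = 3/55 per minute.
The new plow alone: 55/3 minutes; the old plow alone: 55/2 minutes.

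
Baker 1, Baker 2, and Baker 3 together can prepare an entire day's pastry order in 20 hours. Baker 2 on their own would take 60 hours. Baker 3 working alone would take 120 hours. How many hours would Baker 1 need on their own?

Combined rate is 1/20 per hour.
Known contribution: 1/60 + 1/120 = (2 + 1)/120 = 3/120 = 1/40 per hour.
So Baker 1's rate is 1/20 − 1/40 = 1/40, meaning 40 hours alone.

40 hours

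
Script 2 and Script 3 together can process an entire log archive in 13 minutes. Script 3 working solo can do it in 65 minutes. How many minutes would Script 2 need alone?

Combined rate is 1/13 per minute.
Known contribution: 1/65 per minute.
So Script 2's rate is 1/13 − 1/65 = 4/65, meaning 65/4 minutes alone.

65/4 minutes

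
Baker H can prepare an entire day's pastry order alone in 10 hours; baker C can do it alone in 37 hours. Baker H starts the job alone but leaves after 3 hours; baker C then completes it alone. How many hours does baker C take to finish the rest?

In 3 hours baker H does 3/10 of the job, leaving 7/10.
Baker C works at 1/37 per hour, so finishing takes 7/10 ÷ 1/37 = 259/10 hours.

259/10 hours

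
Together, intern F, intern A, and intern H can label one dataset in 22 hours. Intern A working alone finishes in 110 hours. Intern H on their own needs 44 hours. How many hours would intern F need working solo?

220/3 hours

Combined rate is 1/22 per hour.
Known contribution: 1/110 + 1/44 = (2 + 5)/220 = 7/220 per hour.
So intern F's rate is 1/22 − 7/220 = 3/220, meaning 220/3 hours alone.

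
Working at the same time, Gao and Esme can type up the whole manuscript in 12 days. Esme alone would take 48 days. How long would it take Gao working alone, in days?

Combined rate is 1/12 per day.
Known contribution: 1/48 per day.
So Gao's rate is 1/12 − 1/48 = 1/16, meaning 16 days alone.

16 days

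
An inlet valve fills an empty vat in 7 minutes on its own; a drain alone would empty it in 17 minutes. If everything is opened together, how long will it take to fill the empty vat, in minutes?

Net rate = 1/7 − 1/17 = (17 − 7)/119 = 10/119 per minute.
Filling time = 1 ÷ (10/119) = 119/10 minutes.

119/10 minutes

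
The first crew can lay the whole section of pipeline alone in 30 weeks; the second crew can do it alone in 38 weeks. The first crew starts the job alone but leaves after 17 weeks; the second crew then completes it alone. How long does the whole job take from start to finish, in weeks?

In 17 weeks the first crew does 17/30 of the job, leaving 13/30.
The second crew works at 1/38 per week, so finishing takes 13/30 ÷ 1/38 = 247/15 weeks.
Total time = 17 + 247/15 = 502/15 weeks.

502/15 weeks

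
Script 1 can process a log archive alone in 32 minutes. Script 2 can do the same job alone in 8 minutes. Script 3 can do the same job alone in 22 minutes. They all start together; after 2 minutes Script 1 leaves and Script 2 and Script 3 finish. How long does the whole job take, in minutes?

11/2 minutes

In the first 2 minutes the combined rate is 71/352, so 71/176 of the job is done, leaving 105/176.
After Script 1 leaves the rate is 15/88 per minute; the remaining 105/176 takes 7/2 minutes.
Total = 2 + 7/2 = 11/2 minutes.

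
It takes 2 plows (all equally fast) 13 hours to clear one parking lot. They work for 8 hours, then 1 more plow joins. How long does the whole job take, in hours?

34/3 hours

One plow does 1/26 of the job per hour.
After 8 hours with 2 plows, 8/13 is done (5/13 left).
With 3 plows the rate is 3/26, so the rest takes 5/13 ÷ 3/26 = 10/3 hours.
Total = 8 + 10/3 = 34/3 hours.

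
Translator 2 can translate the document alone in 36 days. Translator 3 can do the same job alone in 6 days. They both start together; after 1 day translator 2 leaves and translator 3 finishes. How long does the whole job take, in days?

35/6 days

In the first 1 day the combined rate is 7/36, so 7/36 of the job is done, leaving 29/36.
After translator 2 leaves the rate is 1/6 per day; the remaining 29/36 takes 29/6 days.
Total = 1 + 29/6 = 35/6 days.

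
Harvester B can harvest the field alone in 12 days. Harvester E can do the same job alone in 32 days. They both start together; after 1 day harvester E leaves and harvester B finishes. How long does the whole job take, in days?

93/8 days

In the first 1 day the combined rate is 11/96, so 11/96 of the job is done, leaving 85/96.
After harvester E leaves the rate is 1/12 per day; the remaining 85/96 takes 85/8 days.
Total = 1 + 85/8 = 93/8 days.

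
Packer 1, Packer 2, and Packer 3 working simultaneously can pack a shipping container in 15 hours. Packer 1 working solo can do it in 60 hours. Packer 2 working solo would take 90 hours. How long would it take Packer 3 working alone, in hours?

180/7 hours

Combined rate is 1/15 per hour.
Known contribution: 1/60 + 1/90 = (3 + 2)/180 = 5/180 = 1/36 per hour.
So Packer 3's rate is 1/15 − 1/36 = 7/180, meaning 180/7 hours alone.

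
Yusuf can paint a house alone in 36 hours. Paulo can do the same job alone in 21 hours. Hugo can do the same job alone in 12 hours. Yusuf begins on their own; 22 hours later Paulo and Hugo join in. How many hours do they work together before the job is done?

49/20 hours

In the first 22 hours Yusuf alone does 22/36 = 11/18 of the job, leaving 7/18.
Once everyone is working, combined rate: 1/36 + 1/21 + 1/12 = (7 + 12 + 21)/252 = 40/252 = 10/63 per hour.
Remaining 7/18 at 10/63 per hour takes 49/20 hours.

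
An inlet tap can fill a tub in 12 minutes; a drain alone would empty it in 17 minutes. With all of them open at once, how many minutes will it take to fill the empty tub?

204/5 minutes

Net rate = 1/12 − 1/17 = (17 − 12)/204 = 5/204 per minute.
Filling time = 1 ÷ (5/204) = 204/5 minutes.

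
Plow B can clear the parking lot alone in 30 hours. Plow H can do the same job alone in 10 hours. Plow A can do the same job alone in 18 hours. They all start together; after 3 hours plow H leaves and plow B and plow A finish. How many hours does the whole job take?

In the first 3 hours the combined rate is 17/90, so 17/30 of the job is done, leaving 13/30.
After plow H leaves the rate is 4/45 per hour; the remaining 13/30 takes 39/8 hours.
Total = 3 + 39/8 = 63/8 hours.

63/8 hours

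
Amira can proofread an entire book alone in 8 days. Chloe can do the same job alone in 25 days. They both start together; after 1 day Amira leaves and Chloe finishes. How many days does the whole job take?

175/8 days

In the first 1 day the combined rate is 33/200, so 33/200 of the job is done, leaving 167/200.
After Amira leaves the rate is 1/25 per day; the remaining 167/200 takes 167/8 days.
Total = 1 + 167/8 = 175/8 days.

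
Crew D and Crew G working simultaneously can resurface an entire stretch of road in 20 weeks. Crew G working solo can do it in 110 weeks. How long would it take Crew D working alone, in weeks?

220/9 weeks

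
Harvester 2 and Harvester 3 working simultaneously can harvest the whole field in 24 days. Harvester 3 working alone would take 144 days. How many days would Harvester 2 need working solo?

Combined rate is 1/24 per day.
Known contribution: 1/144 per day.
So Harvester 2's rate is 1/24 − 1/144 = 5/144, meaning 144/5 days alone.

144/5 days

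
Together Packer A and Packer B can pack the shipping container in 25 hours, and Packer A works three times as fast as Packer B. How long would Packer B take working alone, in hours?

100 hours

Let Packer B's rate be r; then Packer A's rate is 3r, so together (3 + 1)r = 4r = 1/25.
Thus r = 1/100 per hour.
Packer B alone: 100 hours; Packer A alone: 100/3 hours.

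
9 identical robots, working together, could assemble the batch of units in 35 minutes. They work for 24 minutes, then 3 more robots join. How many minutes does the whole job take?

129/4 minutes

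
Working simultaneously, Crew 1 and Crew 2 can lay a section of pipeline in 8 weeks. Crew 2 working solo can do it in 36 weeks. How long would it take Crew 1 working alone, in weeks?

72/7 weeks

Combined rate is 1/8 per week.
Known contribution: 1/36 per week.
So Crew 1's rate is 1/8 − 1/36 = 7/72, meaning 72/7 weeks alone.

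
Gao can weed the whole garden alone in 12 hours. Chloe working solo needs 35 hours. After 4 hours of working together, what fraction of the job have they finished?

47/105

Combined rate: 1/12 + 1/35 = (35 + 12)/420 = 47/420 per hour.
In 4 hours they complete 4·47/420 = 47/105 of the job.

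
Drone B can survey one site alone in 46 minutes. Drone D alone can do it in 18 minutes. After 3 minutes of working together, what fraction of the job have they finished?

Combined rate: 1/46 + 1/18 = (9 + 23)/414 = 32/414 = 16/207 per minute.
In 3 minutes they complete 3·16/207 = 16/69 of the job.

16/69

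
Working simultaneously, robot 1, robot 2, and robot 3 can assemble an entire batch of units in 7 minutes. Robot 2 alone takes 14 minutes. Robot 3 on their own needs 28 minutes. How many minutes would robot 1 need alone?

28 minutes

Combined rate is 1/7 per minute.
Known contribution: 1/14 + 1/28 = (2 + 1)/28 = 3/28 per minute.
So robot 1's rate is 1/7 − 3/28 = 1/28, meaning 28 minutes alone.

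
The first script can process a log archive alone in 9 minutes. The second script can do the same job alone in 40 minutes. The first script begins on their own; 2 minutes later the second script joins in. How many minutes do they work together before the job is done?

In the first 2 minutes the first script alone does 2/9 of the job, leaving 7/9.
Once everyone is working, combined rate: 1/9 + 1/40 = (40 + 9)/360 = 49/360 per minute.
Remaining 7/9 at 49/360 per minute takes 40/7 minutes.

40/7 minutes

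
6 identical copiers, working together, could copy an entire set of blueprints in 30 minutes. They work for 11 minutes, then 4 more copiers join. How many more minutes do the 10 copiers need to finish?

57/5 minutes

One copier does 1/180 of the job per minute.
After 11 minutes with 6 copiers, 11/30 is done (19/30 left).
With 10 copiers the rate is 10/180 = 1/18, so the rest takes 19/30 ÷ 1/18 = 57/5 minutes.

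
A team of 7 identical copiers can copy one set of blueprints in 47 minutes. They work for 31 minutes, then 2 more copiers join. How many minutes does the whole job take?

391/9 minutes

One copier does 1/329 of the job per minute.
After 31 minutes with 7 copiers, 31/47 is done (16/47 left).
With 9 copiers the rate is 9/329, so the rest takes 16/47 ÷ 9/329 = 112/9 minutes.
Total = 31 + 112/9 = 391/9 minutes.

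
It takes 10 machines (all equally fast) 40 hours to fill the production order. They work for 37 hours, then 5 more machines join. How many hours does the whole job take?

One machine does 1/400 of the job per hour.
After 37 hours with 10 machines, 37/40 is done (3/40 left).
With 15 machines the rate is 15/400 = 3/80, so the rest takes 3/40 ÷ 3/80 = 2 hours.
Total = 37 + 2 = 39 hours.

39 hours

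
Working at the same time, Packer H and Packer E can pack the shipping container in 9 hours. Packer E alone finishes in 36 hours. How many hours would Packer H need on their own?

Combined rate is 1/9 per hour.
Known contribution: 1/36 per hour.
So Packer H's rate is 1/9 − 1/36 = 1/12, meaning 12 hours alone.

12 hours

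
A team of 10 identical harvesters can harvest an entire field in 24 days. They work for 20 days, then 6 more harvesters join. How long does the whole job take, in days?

45/2 days

One harvester does 1/240 of the job per day.
After 20 days with 10 harvesters, 5/6 is done (1/6 left).
With 16 harvesters the rate is 16/240 = 1/15, so the rest takes 1/6 ÷ 1/15 = 5/2 days.
Total = 20 + 5/2 = 45/2 days.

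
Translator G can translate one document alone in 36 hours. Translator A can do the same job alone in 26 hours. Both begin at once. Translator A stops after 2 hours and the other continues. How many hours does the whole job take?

432/13 hours

In the first 2 hours the combined rate is 31/468, so 31/234 of the job is done, leaving 203/234.
After translator A leaves the rate is 1/36 per hour; the remaining 203/234 takes 406/13 hours.
Total = 2 + 406/13 = 432/13 hours.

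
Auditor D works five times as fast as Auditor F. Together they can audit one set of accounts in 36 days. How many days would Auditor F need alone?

Let Auditor F's rate be r; then Auditor D's rate is 5r, so together (5 + 1)r = 6r = 1/36.
Thus r = 1/216 per day.
Auditor F alone: 216 days; Auditor D alone: 216/5 days.

216 days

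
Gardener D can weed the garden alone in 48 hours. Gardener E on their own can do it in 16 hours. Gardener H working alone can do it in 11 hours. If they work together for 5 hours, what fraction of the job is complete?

Combined rate: 1/48 + 1/16 + 1/11 = (11 + 33 + 48)/528 = 92/528 = 23/132 per hour.
In 5 hours they complete 5·23/132 = 115/132 of the job.

115/132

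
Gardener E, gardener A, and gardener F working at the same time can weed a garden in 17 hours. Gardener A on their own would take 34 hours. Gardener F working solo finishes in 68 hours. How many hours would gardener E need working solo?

68 hours

Combined rate is 1/17 per hour.
Known contribution: 1/34 + 1/68 = (2 + 1)/68 = 3/68 per hour.
So gardener E's rate is 1/17 − 3/68 = 1/68, meaning 68 hours alone.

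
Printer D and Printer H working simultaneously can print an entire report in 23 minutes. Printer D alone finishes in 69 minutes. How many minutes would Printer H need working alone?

Combined rate is 1/23 per minute.
Known contribution: 1/69 per minute.
So Printer H's rate is 1/23 − 1/69 = 2/69, meaning 69/2 minutes alone.

69/2 minutes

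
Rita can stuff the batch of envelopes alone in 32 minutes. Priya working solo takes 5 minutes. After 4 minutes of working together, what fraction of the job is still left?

3/40

Combined rate: 1/32 + 1/5 = (5 + 32)/160 = 37/160 per minute.
In 4 minutes they complete 4·37/160 = 37/40 of the job.
So 3/40 remains.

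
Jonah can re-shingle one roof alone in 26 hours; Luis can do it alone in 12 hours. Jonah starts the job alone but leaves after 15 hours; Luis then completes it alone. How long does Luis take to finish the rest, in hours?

66/13 hours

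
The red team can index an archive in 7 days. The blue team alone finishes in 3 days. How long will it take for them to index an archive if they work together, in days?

21/10 days

With two workers the combined time is the product over the sum: 7·3/(7+3) = 21/10 days.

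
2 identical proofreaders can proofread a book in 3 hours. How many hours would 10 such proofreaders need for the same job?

3/5 hours

Total work is 2·3 = 6 proofreader-hours.
With 10 proofreaders: 6/10 = 3/5 hours.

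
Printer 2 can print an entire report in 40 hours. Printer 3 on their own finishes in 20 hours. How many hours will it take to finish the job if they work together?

40/3 hours

With two workers the combined time is the product over the sum: 40·20/(40+20) = 800/60 = 40/3 hours.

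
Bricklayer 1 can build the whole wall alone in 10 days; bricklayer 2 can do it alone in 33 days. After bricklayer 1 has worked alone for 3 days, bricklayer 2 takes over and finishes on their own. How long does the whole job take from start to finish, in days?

In 3 days bricklayer 1 does 3/10 of the job, leaving 7/10.
Bricklayer 2 works at 1/33 per day, so finishing takes 7/10 ÷ 1/33 = 231/10 days.
Total time = 3 + 231/10 = 261/10 days.

261/10 days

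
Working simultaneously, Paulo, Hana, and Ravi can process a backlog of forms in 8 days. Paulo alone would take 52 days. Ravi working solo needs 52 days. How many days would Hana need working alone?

104/9 days

Combined rate is 1/8 per day.
Known contribution: 1/52 + 1/52 = (1 + 1)/52 = 2/52 = 1/26 per day.
So Hana's rate is 1/8 − 1/26 = 9/104, meaning 104/9 days alone.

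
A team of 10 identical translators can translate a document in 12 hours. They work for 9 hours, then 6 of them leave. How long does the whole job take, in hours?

33/2 hours

One translator does 1/120 of the job per hour.
After 9 hours with 10 translators, 3/4 is done (1/4 left).
With 4 translators the rate is 4/120 = 1/30, so the rest takes 1/4 ÷ 1/30 = 15/2 hours.
Total = 9 + 15/2 = 33/2 hours.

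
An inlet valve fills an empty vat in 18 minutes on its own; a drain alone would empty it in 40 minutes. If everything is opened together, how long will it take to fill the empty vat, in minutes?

360/11 minutes

Net rate = 1/18 − 1/40 = (20 − 9)/360 = 11/360 per minute.
Filling time = 1 ÷ (11/360) = 360/11 minutes.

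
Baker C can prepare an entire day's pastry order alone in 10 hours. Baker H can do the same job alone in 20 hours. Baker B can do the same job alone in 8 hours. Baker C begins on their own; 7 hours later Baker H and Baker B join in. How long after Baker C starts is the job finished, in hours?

89/11 hours

In the first 7 hours Baker C alone does 7/10 of the job, leaving 3/10.
Once everyone is working, combined rate: 1/10 + 1/20 + 1/8 = (4 + 2 + 5)/40 = 11/40 per hour.
Remaining 3/10 at 11/40 per hour takes 12/11 hours.
Total from the start = 7 + 12/11 = 89/11 hours.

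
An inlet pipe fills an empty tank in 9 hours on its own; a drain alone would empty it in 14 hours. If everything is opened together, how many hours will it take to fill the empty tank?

126/5 hours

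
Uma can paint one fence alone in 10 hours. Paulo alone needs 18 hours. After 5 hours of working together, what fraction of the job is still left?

Combined rate: 1/10 + 1/18 = (9 + 5)/90 = 14/90 = 7/45 per hour.
In 5 hours they complete 5·7/45 = 7/9 of the job.
So 2/9 remains.

2/9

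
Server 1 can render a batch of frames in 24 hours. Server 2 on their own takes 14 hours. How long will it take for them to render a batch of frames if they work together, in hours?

With two workers the combined time is the product over the sum: 24·14/(24+14) = 336/38 = 168/19 hours.

168/19 hours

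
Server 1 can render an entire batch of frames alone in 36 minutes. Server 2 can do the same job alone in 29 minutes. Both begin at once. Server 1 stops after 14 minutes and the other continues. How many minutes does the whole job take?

In the first 14 minutes the combined rate is 65/1044, so 455/522 of the job is done, leaving 67/522.
After Server 1 leaves the rate is 1/29 per minute; the remaining 67/522 takes 67/18 minutes.
Total = 14 + 67/18 = 319/18 minutes.

319/18 minutes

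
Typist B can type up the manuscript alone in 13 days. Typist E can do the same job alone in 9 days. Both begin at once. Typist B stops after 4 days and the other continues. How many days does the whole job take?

81/13 days

In the first 4 days the combined rate is 22/117, so 88/117 of the job is done, leaving 29/117.
After Typist B leaves the rate is 1/9 per day; the remaining 29/117 takes 29/13 days.
Total = 4 + 29/13 = 81/13 days.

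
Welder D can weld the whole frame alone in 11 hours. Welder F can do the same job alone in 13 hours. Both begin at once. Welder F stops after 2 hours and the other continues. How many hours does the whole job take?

121/13 hours

In the first 2 hours the combined rate is 24/143, so 48/143 of the job is done, leaving 95/143.
After Welder F leaves the rate is 1/11 per hour; the remaining 95/143 takes 95/13 hours.
Total = 2 + 95/13 = 121/13 hours.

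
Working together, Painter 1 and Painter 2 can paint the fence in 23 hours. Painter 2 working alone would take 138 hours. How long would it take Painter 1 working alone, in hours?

138/5 hours

Combined rate is 1/23 per hour.
Known contribution: 1/138 per hour.
So Painter 1's rate is 1/23 − 1/138 = 5/138, meaning 138/5 hours alone.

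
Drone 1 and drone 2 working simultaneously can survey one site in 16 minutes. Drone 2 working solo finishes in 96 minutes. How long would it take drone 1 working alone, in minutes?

96/5 minutes

Combined rate is 1/16 per minute.
Known contribution: 1/96 per minute.
So drone 1's rate is 1/16 − 1/96 = 5/96, meaning 96/5 minutes alone.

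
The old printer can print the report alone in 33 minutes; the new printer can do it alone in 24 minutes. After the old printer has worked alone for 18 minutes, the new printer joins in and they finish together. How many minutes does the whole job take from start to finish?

In 18 minutes the old printer does 18/33 = 6/11 of the job, leaving 5/11.
The old printer and the new printer together work at 19/264 per minute, so finishing takes 5/11 ÷ 19/264 = 120/19 minutes.
Total time = 18 + 120/19 = 462/19 minutes.

462/19 minutes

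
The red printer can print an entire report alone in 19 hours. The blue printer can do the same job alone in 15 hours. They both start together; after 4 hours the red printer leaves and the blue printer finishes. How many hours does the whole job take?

In the first 4 hours the combined rate is 34/285, so 136/285 of the job is done, leaving 149/285.
After the red printer leaves the rate is 1/15 per hour; the remaining 149/285 takes 149/19 hours.
Total = 4 + 149/19 = 225/19 hours.

225/19 hours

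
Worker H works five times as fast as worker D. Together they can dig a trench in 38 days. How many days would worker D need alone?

228 days

Let worker D's rate be r; then worker H's rate is 5r, so together (5 + 1)r = 6r = 1/38.
Thus r = 1/228 per day.
Worker D alone: 228 days; worker H alone: 228/5 days.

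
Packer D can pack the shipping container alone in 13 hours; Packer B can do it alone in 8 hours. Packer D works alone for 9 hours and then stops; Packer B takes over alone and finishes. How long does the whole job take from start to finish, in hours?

In 9 hours Packer D does 9/13 of the job, leaving 4/13.
Packer B works at 1/8 per hour, so finishing takes 4/13 ÷ 1/8 = 32/13 hours.
Total time = 9 + 32/13 = 149/13 hours.

149/13 hours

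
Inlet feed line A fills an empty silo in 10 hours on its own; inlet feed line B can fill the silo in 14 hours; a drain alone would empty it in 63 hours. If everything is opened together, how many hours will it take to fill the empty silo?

45/7 hours

Net rate = 1/10 + 1/14 − 1/63 = (63 + 45 − 10)/630 = 98/630 = 7/45 per hour.
Filling time = 1 ÷ (7/45) = 45/7 hours.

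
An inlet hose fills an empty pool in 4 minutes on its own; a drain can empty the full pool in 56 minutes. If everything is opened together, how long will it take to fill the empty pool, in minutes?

Net rate = 1/4 − 1/56 = (14 − 1)/56 = 13/56 per minute.
Filling time = 1 ÷ (13/56) = 56/13 minutes.

56/13 minutes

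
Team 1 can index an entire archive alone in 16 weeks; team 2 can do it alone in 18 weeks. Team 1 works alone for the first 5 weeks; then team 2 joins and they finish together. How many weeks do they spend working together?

In 5 weeks team 1 does 5/16 of the job, leaving 11/16.
Team 1 and team 2 together work at 17/144 per week, so finishing takes 11/16 ÷ 17/144 = 99/17 weeks.

99/17 weeks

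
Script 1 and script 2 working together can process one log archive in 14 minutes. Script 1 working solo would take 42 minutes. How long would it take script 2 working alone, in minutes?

Combined rate is 1/14 per minute.
Known contribution: 1/42 per minute.
So script 2's rate is 1/14 − 1/42 = 1/21, meaning 21 minutes alone.

21 minutes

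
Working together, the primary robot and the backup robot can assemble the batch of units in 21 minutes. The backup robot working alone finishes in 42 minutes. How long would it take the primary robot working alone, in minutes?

42 minutes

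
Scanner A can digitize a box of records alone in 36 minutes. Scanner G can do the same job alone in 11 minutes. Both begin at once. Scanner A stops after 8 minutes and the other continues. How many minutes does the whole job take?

77/9 minutes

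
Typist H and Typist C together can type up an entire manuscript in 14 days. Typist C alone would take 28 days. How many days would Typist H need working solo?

28 days

Combined rate is 1/14 per day.
Known contribution: 1/28 per day.
So Typist H's rate is 1/14 − 1/28 = 1/28, meaning 28 days alone.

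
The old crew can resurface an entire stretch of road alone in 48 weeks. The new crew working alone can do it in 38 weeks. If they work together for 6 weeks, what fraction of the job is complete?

43/152

Combined rate: 1/48 + 1/38 = (19 + 24)/912 = 43/912 per week.
In 6 weeks they complete 6·43/912 = 43/152 of the job.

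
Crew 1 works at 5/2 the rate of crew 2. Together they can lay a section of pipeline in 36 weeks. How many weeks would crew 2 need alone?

Let crew 2's rate be r; then crew 1's rate is (5/2)r, so together (5/2 + 1)r = (7/2)r = 1/36.
Thus r = 1/126 per week.
Crew 2 alone: 126 weeks; crew 1 alone: 252/5 weeks.

126 weeks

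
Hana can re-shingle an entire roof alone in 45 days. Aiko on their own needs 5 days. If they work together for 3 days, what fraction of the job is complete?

Combined rate: 1/45 + 1/5 = (1 + 9)/45 = 10/45 = 2/9 per day.
In 3 days they complete 3·2/9 = 2/3 of the job.

2/3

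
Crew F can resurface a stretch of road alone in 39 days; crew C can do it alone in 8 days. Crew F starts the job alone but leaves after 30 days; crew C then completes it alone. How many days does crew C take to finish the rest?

24/13 days

In 30 days crew F does 30/39 = 10/13 of the job, leaving 3/13.
Crew C works at 1/8 per day, so finishing takes 3/13 ÷ 1/8 = 24/13 days.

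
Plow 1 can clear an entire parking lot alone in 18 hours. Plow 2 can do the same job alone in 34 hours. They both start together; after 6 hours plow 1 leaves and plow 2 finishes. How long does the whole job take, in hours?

In the first 6 hours the combined rate is 13/153, so 26/51 of the job is done, leaving 25/51.
After plow 1 leaves the rate is 1/34 per hour; the remaining 25/51 takes 50/3 hours.
Total = 6 + 50/3 = 68/3 hours.

68/3 hours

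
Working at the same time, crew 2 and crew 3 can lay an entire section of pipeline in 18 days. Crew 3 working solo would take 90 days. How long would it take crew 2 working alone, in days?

Combined rate is 1/18 per day.
Known contribution: 1/90 per day.
So crew 2's rate is 1/18 − 1/90 = 2/45, meaning 45/2 days alone.

45/2 days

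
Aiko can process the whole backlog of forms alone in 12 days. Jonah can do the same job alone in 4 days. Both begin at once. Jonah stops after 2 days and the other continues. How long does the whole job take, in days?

In the first 2 days the combined rate is 1/3, so 2/3 of the job is done, leaving 1/3.
After Jonah leaves the rate is 1/12 per day; the remaining 1/3 takes 4 days.
Total = 2 + 4 = 6 days.

6 days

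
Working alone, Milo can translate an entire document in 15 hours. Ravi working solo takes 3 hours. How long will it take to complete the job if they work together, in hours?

5/2 hours

With two workers the combined time is the product over the sum: 15·3/(15+3) = 45/18 = 5/2 hours.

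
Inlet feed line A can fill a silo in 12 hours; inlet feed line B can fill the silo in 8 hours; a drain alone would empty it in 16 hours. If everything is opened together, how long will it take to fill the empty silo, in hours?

Net rate = 1/12 + 1/8 − 1/16 = (4 + 6 − 3)/48 = 7/48 per hour.
Filling time = 1 ÷ (7/48) = 48/7 hours.

48/7 hours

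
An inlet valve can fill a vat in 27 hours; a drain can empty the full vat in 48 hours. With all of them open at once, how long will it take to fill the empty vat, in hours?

432/7 hours

Net rate = 1/27 − 1/48 = (16 − 9)/432 = 7/432 per hour.
Filling time = 1 ÷ (7/432) = 432/7 hours.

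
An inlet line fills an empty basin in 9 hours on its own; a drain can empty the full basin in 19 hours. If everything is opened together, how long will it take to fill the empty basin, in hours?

171/10 hours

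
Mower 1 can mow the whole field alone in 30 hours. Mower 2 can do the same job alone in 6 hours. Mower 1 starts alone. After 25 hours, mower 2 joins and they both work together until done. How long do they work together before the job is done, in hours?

5/6 hours

In the first 25 hours mower 1 alone does 25/30 = 5/6 of the job, leaving 1/6.
Once everyone is working, combined rate: 1/30 + 1/6 = (1 + 5)/30 = 6/30 = 1/5 per hour.
Remaining 1/6 at 1/5 per hour takes 5/6 hours.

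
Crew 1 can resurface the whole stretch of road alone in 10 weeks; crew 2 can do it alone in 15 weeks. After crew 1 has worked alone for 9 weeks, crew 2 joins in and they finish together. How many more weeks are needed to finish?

In 9 weeks crew 1 does 9/10 of the job, leaving 1/10.
Crew 1 and crew 2 together work at 1/6 per week, so finishing takes 1/10 ÷ 1/6 = 3/5 weeks.

3/5 weeks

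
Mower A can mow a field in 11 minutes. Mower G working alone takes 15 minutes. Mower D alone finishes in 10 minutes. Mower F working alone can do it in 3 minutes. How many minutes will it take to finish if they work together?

Combined rate: 1/11 + 1/15 + 1/10 + 1/3 = (30 + 22 + 33 + 110)/330 = 195/330 = 13/22 per minute.
Time = 1 ÷ (13/22) = 22/13 minutes.

22/13 minutes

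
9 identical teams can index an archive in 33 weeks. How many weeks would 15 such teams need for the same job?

99/5 weeks

Total work is 9·33 = 297 team-weeks.
With 15 teams: 297/15 = 99/5 weeks.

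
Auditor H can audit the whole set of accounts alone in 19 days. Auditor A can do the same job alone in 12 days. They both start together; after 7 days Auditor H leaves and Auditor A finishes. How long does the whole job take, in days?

144/19 days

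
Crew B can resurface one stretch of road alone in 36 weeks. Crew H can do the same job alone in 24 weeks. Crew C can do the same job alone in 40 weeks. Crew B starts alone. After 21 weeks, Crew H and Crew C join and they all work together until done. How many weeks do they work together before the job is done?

75/17 weeks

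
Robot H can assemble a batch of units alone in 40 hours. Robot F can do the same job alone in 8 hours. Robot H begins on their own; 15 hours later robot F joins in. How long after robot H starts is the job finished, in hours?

In the first 15 hours robot H alone does 15/40 = 3/8 of the job, leaving 5/8.
Once everyone is working, combined rate: 1/40 + 1/8 = (1 + 5)/40 = 6/40 = 3/20 per hour.
Remaining 5/8 at 3/20 per hour takes 25/6 hours.
Total from the start = 15 + 25/6 = 115/6 hours.

115/6 hours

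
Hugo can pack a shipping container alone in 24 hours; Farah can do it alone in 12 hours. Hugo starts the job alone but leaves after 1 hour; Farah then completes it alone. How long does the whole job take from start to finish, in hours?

25/2 hours

In 1 hour Hugo does 1/24 of the job, leaving 23/24.
Farah works at 1/12 per hour, so finishing takes 23/24 ÷ 1/12 = 23/2 hours.
Total time = 1 + 23/2 = 25/2 hours.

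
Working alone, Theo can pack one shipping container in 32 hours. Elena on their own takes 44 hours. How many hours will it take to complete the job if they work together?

Combined rate: 1/32 + 1/44 = (11 + 8)/352 = 19/352 per hour.
Time = 1 ÷ (19/352) = 352/19 hours.

352/19 hours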